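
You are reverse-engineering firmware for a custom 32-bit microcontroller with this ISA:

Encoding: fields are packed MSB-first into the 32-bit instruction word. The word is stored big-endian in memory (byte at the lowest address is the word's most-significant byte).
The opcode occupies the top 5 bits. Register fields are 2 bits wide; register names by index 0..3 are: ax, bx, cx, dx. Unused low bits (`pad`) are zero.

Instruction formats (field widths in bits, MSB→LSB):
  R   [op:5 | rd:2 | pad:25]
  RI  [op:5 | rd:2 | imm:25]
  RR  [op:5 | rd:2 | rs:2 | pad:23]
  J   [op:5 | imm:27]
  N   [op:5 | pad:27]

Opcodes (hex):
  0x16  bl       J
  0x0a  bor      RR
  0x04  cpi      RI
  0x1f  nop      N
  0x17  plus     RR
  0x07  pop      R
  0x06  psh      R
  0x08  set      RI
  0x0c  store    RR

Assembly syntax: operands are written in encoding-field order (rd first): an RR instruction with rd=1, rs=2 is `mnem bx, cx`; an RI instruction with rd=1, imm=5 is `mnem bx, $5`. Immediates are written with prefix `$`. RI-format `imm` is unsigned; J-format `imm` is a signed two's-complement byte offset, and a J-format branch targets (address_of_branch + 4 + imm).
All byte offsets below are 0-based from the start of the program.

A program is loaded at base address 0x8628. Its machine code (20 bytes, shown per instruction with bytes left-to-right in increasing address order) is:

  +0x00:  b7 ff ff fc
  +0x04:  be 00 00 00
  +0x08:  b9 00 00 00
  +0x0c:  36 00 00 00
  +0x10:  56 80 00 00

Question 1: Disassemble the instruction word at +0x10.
off 0x10: read 56 80 00 00 as big → 0x56800000
  op=0x56800000>>27=0xa ⇒ bor (RR)
  rd: (w>>25)&0x3=0x3 → dx
  rs: (w>>23)&0x3=0x1 → bx

bor dx, bx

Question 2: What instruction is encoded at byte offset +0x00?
bl $-4

@+00  big-endian(b7 ff ff fc) = 0xb7fffffc
  op=0xb7fffffc>>27=0x16 ⇒ bl (J)
  imm: (w>>0)&0x7ffffff=0x7fffffc (s27→-4) → $-4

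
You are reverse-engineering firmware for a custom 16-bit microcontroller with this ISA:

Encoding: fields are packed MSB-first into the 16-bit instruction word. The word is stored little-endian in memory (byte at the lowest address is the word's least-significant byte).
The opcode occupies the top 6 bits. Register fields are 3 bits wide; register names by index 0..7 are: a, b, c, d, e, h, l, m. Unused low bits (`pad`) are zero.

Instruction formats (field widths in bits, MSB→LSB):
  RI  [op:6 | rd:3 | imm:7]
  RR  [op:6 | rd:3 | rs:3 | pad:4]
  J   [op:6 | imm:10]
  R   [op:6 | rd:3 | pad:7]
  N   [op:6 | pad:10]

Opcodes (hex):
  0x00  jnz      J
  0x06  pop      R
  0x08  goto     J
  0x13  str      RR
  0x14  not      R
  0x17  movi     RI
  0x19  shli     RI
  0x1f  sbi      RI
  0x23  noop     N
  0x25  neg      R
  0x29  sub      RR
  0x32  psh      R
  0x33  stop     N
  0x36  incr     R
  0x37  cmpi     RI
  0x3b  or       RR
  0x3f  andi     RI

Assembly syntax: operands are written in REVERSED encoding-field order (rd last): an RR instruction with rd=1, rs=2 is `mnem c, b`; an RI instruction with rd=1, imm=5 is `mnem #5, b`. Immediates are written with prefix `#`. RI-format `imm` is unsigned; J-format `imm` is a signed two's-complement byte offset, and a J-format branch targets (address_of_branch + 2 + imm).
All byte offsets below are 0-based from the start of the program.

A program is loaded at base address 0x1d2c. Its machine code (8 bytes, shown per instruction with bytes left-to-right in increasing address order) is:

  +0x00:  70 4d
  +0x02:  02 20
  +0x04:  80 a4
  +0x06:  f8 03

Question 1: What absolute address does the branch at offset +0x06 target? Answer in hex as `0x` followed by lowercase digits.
0x1d2c

[06] f8 03 → 0x03f8
  opcode bits[15:10]=0x0: jnz/J
  imm@[9:0]=0x3f8 (s10→-8) ⇒ #-8
  target = base 0x1d2c + off 0x06 + 2 + imm -8 = 0x1d2c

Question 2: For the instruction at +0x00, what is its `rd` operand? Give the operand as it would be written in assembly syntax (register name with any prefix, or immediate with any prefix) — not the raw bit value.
c

[00] 70 4d → 0x4d70
  opcode bits[15:10]=0x13: str/RR
  rd@[9:7]=0x2 ⇒ c
  rs@[6:4]=0x7 ⇒ m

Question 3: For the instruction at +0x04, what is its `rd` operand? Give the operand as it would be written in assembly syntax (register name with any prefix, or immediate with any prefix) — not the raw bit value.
+0x04: 80 a4 ⇒ word 0xa480 (little)
  opcode bits[15:10]=0x29: sub/RR
  rd@[9:7]=0x1 ⇒ b
  rs@[6:4]=0x0 ⇒ a

b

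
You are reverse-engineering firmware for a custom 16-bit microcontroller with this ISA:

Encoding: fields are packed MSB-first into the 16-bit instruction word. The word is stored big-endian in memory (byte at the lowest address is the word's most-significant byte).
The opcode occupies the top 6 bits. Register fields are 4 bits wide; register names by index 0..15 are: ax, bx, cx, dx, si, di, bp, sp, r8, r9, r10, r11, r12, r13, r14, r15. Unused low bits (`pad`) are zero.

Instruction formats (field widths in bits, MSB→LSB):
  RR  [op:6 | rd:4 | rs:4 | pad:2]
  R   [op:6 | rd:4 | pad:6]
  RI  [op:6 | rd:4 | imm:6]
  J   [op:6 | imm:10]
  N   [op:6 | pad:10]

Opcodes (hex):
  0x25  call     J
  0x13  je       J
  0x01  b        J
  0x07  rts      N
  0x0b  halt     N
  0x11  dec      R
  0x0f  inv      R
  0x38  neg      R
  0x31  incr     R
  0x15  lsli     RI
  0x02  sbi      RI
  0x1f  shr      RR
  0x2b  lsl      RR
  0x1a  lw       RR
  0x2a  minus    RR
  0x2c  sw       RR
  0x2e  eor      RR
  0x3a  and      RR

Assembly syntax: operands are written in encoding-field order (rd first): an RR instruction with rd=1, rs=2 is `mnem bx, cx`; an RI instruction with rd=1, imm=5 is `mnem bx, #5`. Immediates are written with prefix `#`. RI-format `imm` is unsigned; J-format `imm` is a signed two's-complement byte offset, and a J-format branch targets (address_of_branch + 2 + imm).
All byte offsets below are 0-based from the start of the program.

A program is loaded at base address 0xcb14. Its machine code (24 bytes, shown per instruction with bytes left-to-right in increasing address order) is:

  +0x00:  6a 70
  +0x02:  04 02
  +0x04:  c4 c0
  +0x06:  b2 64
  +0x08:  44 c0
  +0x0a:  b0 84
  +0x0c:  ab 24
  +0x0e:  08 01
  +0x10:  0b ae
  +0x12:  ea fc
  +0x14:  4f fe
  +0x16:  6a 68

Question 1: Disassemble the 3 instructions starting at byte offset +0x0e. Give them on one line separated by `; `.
[0e] 08 01 → 0x0801
  opcode bits[15:10]=0x2: sbi/RI
  rd: (w>>6)&0xf=0x0 → ax
  imm: (w>>0)&0x3f=0x1 → #1
[10] 0b ae → 0x0bae
  opcode bits[15:10]=0x2: sbi/RI
  rd: (w>>6)&0xf=0xe → r14
  imm: (w>>0)&0x3f=0x2e → #46
[12] ea fc → 0xeafc
  opcode bits[15:10]=0x3a: and/RR
  rd: (w>>6)&0xf=0xb → r11
  rs: (w>>2)&0xf=0xf → r15

sbi ax, #1; sbi r14, #46; and r11, r15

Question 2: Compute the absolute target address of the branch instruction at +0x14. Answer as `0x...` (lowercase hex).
0xcb28

+0x14: 4f fe ⇒ word 0x4ffe (big)
  op=0x4ffe>>10=0x13 ⇒ je (J)
  imm@[9:0]=0x3fe (s10→-2) ⇒ #-2
  target = base 0xcb14 + off 0x14 + 2 + imm -2 = 0xcb28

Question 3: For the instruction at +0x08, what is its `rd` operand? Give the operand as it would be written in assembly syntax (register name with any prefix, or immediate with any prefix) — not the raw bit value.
off 0x08: read 44 c0 as big → 0x44c0
  op=0x44c0>>10=0x11 ⇒ dec (R)
  rd: (w>>6)&0xf=0x3 → dx

dx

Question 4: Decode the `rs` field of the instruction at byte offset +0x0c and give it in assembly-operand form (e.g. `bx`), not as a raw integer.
off 0x0c: read ab 24 as big → 0xab24
  op=0xab24>>10=0x2a ⇒ minus (RR)
  [9:6] rd=12 = r12
  [5:2] rs=9 = r9

r9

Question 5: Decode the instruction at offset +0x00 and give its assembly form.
@+00  big-endian(6a 70) = 0x6a70
  op=0x6a70>>10=0x1a ⇒ lw (RR)
  rd: (w>>6)&0xf=0x9 → r9
  rs: (w>>2)&0xf=0xc → r12

lw r9, r12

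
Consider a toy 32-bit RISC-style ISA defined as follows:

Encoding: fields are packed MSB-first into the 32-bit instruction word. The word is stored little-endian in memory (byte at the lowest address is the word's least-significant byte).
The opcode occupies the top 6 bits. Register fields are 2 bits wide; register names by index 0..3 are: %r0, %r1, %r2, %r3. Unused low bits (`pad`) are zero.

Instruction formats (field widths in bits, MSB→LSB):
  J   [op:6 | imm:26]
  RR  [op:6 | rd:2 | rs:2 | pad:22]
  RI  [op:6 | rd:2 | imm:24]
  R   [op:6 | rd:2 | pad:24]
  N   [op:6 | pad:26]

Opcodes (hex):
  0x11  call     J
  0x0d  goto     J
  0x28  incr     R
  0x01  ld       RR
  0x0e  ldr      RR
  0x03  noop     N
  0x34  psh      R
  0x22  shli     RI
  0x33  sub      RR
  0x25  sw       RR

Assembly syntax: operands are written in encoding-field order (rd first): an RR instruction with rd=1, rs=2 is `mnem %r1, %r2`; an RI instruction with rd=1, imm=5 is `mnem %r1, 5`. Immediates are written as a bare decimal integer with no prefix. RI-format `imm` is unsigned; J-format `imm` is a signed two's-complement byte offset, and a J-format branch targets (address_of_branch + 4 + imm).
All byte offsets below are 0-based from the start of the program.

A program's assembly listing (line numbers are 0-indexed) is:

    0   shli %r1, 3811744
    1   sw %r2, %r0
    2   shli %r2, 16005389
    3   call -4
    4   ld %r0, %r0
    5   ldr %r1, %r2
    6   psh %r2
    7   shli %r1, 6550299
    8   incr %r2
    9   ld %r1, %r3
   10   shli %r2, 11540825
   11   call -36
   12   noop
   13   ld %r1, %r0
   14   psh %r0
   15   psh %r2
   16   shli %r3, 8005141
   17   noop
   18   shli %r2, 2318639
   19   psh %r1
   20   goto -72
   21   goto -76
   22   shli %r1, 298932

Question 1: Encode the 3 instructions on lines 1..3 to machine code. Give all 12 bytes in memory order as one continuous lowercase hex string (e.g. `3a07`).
000000960d39f48afcffff47

1. sw fields op=0x25:6|rd=2:2|rs=0:2|pad=0:22 → word 96000000h → 00 00 00 96
2. shli fields op=0x22:6|rd=2:2|imm=16005389:24 → word 8af4390dh → 0d 39 f4 8a
3. call fields op=0x11:6|imm=-4:26 → word 47fffffch → fc ff ff 47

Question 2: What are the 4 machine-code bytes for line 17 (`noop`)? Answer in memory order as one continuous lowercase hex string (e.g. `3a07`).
0000000c

line 17 (noop): pack op=0x3:6|pad=0:26 = 0x0c000000; little→ 00 00 00 0c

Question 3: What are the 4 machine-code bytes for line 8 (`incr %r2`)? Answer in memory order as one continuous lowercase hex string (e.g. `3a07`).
000000a2

line 8 (incr): pack op=0x28:6|rd=2:2|pad=0:24 = 0xa2000000; little→ 00 00 00 a2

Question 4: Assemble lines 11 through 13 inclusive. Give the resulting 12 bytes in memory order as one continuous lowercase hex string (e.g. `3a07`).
dcffff470000000c00000005

L11: call op=0x11:6|imm=-36:26 ⇒ 0x47ffffdc ⇒ little dc ff ff 47
L12: noop op=0x3:6|pad=0:26 ⇒ 0x0c000000 ⇒ little 00 00 00 0c
L13: ld op=0x1:6|rd=1:2|rs=0:2|pad=0:22 ⇒ 0x05000000 ⇒ little 00 00 00 05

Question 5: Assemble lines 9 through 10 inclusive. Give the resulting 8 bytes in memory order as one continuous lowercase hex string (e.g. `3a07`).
0000c0055919b08a

9. ld fields op=0x1:6|rd=1:2|rs=3:2|pad=0:22 → word 05c00000h → 00 00 c0 05
10. shli fields op=0x22:6|rd=2:2|imm=11540825:24 → word 8ab01959h → 59 19 b0 8a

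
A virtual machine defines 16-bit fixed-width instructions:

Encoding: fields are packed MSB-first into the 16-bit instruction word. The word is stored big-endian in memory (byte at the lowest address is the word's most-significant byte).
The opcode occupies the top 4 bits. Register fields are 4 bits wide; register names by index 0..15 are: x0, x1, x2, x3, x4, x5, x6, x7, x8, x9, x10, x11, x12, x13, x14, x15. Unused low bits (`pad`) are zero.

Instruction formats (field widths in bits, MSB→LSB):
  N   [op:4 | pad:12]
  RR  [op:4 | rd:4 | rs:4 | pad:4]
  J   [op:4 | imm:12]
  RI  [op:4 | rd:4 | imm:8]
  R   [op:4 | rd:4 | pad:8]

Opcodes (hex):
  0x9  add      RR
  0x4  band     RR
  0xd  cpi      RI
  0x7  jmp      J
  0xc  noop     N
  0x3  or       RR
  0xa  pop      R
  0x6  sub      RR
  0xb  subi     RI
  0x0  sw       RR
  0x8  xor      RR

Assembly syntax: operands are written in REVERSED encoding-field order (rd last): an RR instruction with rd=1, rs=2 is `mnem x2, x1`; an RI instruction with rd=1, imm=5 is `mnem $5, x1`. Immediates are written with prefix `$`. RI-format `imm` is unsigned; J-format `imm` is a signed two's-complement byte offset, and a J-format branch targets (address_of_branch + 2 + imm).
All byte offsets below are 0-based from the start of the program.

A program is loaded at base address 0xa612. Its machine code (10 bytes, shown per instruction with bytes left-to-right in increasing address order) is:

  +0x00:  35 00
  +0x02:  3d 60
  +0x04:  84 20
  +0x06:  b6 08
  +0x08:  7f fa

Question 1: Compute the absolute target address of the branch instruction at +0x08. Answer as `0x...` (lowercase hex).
0xa616

+0x08: 7f fa ⇒ word 0x7ffa (big)
  op=0x7ffa>>12=0x7 ⇒ jmp (J)
  imm@[11:0]=0xffa (s12→-6) ⇒ $-6
  target = base 0xa612 + off 0x08 + 2 + imm -6 = 0xa616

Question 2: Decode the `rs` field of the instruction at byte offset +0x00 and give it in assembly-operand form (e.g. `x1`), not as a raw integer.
@+00  big-endian(35 00) = 0x3500
  op=0x3500>>12=0x3 ⇒ or (RR)
  [11:8] rd=5 = x5
  [7:4] rs=0 = x0

x0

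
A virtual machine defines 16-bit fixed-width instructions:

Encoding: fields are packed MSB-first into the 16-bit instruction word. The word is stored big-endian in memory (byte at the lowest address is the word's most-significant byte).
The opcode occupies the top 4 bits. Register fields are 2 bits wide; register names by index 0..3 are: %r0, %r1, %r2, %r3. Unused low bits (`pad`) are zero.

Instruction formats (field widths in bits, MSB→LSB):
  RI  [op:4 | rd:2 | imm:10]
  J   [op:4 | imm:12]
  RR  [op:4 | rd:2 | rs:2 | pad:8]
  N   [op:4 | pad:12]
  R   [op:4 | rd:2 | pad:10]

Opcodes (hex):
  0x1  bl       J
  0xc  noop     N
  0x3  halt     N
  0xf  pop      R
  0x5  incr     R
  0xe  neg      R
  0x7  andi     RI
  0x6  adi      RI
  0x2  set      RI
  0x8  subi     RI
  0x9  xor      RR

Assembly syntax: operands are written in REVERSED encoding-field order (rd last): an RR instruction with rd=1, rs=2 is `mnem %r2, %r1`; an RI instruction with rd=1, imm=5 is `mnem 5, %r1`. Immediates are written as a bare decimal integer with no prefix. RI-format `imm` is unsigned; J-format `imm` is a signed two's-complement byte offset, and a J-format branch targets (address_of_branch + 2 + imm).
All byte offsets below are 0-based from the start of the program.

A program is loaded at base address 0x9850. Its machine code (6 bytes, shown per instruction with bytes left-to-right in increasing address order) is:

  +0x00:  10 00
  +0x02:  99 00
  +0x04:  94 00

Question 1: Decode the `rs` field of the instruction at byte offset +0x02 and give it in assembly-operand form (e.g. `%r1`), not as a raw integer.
+0x02: 99 00 ⇒ word 0x9900 (big)
  opcode bits[15:12]=0x9: xor/RR
  [11:10] rd=2 = %r2
  [9:8] rs=1 = %r1

%r1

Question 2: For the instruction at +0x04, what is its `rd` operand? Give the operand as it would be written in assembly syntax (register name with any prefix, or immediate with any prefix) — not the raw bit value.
+0x04: 94 00 ⇒ word 0x9400 (big)
  top 4b → 0x9 → xor [RR]
  [11:10] rd=1 = %r1
  [9:8] rs=0 = %r0

%r1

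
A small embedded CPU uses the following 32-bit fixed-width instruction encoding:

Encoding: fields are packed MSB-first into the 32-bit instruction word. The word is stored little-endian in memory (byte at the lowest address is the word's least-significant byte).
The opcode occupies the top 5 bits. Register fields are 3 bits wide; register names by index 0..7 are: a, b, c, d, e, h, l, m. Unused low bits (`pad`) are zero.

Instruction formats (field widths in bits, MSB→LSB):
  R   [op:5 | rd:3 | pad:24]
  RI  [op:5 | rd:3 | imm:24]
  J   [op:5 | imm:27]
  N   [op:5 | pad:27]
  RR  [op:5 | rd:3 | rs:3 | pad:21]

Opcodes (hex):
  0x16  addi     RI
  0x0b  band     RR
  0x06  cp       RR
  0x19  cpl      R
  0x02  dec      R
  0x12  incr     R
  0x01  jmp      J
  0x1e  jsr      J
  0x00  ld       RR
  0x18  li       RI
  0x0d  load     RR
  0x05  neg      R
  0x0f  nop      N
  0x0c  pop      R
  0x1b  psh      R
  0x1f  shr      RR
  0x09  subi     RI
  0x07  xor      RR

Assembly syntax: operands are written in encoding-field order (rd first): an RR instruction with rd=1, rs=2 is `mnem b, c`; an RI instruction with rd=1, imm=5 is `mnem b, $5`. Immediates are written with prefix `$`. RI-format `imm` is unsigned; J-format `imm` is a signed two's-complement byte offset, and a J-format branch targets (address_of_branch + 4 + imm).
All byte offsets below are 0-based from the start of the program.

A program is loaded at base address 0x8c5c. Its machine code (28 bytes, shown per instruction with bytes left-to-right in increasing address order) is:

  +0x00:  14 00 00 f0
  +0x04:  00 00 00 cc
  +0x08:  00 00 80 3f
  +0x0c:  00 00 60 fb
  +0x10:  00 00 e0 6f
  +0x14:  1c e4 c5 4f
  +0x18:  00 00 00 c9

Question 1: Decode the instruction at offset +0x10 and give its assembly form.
@+10  little-endian(00 00 e0 6f) = 0x6fe00000
  op=0x6fe00000>>27=0xd ⇒ load (RR)
  rd: (w>>24)&0x7=0x7 → m
  rs: (w>>21)&0x7=0x7 → m

load m, m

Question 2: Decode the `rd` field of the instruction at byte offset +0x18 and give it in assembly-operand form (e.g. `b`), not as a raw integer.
b

+0x18: 00 00 00 c9 ⇒ word 0xc9000000 (little)
  op=0xc9000000>>27=0x19 ⇒ cpl (R)
  [26:24] rd=1 = b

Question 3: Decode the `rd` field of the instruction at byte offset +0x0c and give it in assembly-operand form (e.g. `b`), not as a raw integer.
d

@+0c  little-endian(00 00 60 fb) = 0xfb600000
  top 5b → 0x1f → shr [RR]
  [26:24] rd=3 = d
  [23:21] rs=3 = d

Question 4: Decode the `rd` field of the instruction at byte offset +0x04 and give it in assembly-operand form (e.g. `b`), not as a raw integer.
[04] 00 00 00 cc → 0xcc000000
  op=0xcc000000>>27=0x19 ⇒ cpl (R)
  rd: (w>>24)&0x7=0x4 → e

e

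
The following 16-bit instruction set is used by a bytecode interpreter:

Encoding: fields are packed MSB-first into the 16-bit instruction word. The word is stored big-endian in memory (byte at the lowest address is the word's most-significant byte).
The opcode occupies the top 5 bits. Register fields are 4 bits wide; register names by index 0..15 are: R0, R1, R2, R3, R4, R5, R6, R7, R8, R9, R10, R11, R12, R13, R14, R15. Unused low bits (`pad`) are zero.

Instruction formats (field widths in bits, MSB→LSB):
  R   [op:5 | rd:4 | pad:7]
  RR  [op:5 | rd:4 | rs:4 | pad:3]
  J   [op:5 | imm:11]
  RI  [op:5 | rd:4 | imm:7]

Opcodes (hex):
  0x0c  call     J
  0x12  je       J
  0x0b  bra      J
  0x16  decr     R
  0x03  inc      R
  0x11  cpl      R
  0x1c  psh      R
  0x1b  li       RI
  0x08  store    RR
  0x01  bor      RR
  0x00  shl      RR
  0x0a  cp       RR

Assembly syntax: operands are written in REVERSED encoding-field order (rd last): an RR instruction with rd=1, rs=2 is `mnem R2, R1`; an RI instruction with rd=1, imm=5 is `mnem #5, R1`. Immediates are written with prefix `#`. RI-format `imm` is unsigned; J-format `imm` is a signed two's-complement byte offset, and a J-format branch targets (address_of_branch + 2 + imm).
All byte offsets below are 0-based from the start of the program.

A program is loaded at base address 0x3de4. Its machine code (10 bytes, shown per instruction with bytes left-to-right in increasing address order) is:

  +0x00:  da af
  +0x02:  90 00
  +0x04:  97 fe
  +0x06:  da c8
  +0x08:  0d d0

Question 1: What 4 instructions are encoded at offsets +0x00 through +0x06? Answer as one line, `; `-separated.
off 0x00: read da af as big → 0xdaaf
  opcode bits[15:11]=0x1b: li/RI
  rd@[10:7]=0x5 ⇒ R5
  imm@[6:0]=0x2f ⇒ #47
off 0x02: read 90 00 as big → 0x9000
  opcode bits[15:11]=0x12: je/J
  imm@[10:0]=0x0 ⇒ #0
off 0x04: read 97 fe as big → 0x97fe
  opcode bits[15:11]=0x12: je/J
  imm@[10:0]=0x7fe (s11→-2) ⇒ #-2
off 0x06: read da c8 as big → 0xdac8
  opcode bits[15:11]=0x1b: li/RI
  rd@[10:7]=0x5 ⇒ R5
  imm@[6:0]=0x48 ⇒ #72

li #47, R5; je #0; je #-2; li #72, R5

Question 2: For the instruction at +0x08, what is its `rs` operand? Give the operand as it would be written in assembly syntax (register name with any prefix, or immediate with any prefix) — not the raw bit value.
R10

+0x08: 0d d0 ⇒ word 0x0dd0 (big)
  opcode bits[15:11]=0x1: bor/RR
  [10:7] rd=11 = R11
  [6:3] rs=10 = R10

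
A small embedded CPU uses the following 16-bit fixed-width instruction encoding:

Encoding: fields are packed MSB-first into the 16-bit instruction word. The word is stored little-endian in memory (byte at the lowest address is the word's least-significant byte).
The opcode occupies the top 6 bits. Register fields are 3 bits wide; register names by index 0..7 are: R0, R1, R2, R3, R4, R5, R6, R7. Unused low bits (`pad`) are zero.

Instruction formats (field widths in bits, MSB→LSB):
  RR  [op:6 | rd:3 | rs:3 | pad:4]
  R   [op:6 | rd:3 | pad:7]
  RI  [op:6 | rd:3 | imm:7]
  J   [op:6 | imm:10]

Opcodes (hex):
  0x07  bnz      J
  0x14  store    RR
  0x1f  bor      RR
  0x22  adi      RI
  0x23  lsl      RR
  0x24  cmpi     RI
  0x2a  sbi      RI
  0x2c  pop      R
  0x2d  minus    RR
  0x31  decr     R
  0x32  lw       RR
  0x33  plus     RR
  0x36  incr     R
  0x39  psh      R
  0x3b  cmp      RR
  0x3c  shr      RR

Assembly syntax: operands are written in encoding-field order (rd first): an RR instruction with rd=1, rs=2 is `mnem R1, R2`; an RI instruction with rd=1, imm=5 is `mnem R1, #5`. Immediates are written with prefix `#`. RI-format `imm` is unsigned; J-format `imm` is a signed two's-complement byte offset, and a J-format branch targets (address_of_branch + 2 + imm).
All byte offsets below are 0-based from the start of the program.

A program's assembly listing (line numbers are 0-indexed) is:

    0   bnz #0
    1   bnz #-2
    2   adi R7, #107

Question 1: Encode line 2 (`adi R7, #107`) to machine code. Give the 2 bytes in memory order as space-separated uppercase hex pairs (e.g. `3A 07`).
EB 8B

L2: adi op=0x22:6|rd=7:3|imm=107:7 ⇒ 0x8beb ⇒ little eb 8b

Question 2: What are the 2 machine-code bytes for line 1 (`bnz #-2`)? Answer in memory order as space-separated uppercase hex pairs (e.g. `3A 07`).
L1: bnz op=0x7:6|imm=-2:10 ⇒ 0x1ffe ⇒ little fe 1f

FE 1F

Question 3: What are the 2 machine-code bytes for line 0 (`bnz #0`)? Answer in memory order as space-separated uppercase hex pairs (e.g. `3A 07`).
00 1C

line 0 (bnz): pack op=0x7:6|imm=0:10 = 0x1c00; little→ 00 1c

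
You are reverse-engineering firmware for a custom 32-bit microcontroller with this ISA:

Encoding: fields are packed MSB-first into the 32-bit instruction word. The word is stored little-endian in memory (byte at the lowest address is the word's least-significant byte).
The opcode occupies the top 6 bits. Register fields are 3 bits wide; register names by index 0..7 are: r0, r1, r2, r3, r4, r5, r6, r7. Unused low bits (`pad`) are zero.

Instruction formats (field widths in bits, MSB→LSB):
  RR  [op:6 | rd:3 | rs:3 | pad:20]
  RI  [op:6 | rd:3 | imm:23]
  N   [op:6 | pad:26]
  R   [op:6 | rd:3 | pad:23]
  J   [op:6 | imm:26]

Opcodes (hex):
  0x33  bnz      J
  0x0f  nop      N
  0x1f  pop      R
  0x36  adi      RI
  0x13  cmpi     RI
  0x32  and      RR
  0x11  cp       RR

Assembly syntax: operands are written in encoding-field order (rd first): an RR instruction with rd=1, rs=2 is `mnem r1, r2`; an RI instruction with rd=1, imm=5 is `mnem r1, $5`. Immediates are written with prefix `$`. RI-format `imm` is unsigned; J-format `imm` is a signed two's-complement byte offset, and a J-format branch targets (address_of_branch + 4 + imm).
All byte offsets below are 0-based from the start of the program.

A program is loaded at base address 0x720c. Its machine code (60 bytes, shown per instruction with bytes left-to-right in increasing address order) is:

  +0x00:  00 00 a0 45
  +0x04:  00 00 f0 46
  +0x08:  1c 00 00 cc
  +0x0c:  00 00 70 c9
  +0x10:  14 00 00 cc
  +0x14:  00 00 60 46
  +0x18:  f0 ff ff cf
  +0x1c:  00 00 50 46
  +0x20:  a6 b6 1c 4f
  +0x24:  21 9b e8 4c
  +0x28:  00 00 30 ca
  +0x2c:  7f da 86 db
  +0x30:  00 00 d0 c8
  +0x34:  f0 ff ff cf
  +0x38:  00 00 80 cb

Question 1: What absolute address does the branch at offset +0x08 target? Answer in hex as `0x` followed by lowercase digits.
+0x08: 1c 00 00 cc ⇒ word 0xcc00001c (little)
  opcode bits[31:26]=0x33: bnz/J
  [25:0] imm=28 = $28
  target = base 0x720c + off 0x08 + 4 + imm 28 = 0x7234

0x7234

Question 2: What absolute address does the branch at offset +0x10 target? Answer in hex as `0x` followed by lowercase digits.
+0x10: 14 00 00 cc ⇒ word 0xcc000014 (little)
  opcode bits[31:26]=0x33: bnz/J
  imm: (w>>0)&0x3ffffff=0x14 → $20
  target = base 0x720c + off 0x10 + 4 + imm 20 = 0x7234

0x7234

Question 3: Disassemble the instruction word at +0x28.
@+28  little-endian(00 00 30 ca) = 0xca300000
  top 6b → 0x32 → and [RR]
  rd: (w>>23)&0x7=0x4 → r4
  rs: (w>>20)&0x7=0x3 → r3

and r4, r3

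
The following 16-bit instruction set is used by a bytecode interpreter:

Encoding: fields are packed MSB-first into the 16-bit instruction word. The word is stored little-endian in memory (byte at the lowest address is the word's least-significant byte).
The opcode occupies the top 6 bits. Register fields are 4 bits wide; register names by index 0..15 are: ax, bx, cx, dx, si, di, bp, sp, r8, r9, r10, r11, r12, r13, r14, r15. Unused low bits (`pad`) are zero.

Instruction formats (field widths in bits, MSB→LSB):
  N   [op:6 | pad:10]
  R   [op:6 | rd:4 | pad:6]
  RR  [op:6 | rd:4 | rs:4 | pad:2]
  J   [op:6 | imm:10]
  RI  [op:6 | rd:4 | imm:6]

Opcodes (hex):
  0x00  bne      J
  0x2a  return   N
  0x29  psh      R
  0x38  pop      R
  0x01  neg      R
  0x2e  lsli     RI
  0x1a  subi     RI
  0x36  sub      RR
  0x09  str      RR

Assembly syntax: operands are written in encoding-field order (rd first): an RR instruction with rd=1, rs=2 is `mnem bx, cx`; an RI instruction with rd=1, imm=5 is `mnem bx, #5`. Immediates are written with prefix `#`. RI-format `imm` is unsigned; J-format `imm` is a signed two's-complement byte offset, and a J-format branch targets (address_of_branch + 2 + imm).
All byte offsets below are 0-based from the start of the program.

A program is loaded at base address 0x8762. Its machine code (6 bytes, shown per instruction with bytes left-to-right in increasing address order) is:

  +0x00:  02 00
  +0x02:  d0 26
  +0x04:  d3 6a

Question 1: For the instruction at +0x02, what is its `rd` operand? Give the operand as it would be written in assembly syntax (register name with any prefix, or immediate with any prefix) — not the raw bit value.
+0x02: d0 26 ⇒ word 0x26d0 (little)
  opcode bits[15:10]=0x9: str/RR
  rd@[9:6]=0xb ⇒ r11
  rs@[5:2]=0x4 ⇒ si

r11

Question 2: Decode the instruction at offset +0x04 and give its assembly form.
+0x04: d3 6a ⇒ word 0x6ad3 (little)
  opcode bits[15:10]=0x1a: subi/RI
  rd: (w>>6)&0xf=0xb → r11
  imm: (w>>0)&0x3f=0x13 → #19

subi r11, #19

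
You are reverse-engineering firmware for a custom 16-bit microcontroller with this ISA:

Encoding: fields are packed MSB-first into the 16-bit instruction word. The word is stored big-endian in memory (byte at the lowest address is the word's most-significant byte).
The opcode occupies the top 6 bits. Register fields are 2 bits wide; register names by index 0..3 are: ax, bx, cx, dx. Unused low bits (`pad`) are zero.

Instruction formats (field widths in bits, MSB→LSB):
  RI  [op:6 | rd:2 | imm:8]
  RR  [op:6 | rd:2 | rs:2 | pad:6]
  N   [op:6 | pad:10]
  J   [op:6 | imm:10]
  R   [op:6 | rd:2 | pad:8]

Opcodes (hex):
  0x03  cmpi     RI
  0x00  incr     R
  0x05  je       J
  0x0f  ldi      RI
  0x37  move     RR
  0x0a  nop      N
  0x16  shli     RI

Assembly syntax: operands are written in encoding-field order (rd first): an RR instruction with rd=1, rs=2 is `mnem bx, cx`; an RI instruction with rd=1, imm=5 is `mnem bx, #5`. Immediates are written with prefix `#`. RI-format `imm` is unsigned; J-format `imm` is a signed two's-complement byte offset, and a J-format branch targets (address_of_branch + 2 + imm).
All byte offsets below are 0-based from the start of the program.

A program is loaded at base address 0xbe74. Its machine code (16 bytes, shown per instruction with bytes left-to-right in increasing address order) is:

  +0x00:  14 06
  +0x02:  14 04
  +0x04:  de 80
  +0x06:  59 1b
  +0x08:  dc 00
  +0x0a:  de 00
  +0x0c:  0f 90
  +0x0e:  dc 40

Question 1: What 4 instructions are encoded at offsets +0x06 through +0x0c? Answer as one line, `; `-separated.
shli bx, #27; move ax, ax; move cx, ax; cmpi dx, #144

off 0x06: read 59 1b as big → 0x591b
  opcode bits[15:10]=0x16: shli/RI
  rd: (w>>8)&0x3=0x1 → bx
  imm: (w>>0)&0xff=0x1b → #27
off 0x08: read dc 00 as big → 0xdc00
  opcode bits[15:10]=0x37: move/RR
  rd: (w>>8)&0x3=0x0 → ax
  rs: (w>>6)&0x3=0x0 → ax
off 0x0a: read de 00 as big → 0xde00
  opcode bits[15:10]=0x37: move/RR
  rd: (w>>8)&0x3=0x2 → cx
  rs: (w>>6)&0x3=0x0 → ax
off 0x0c: read 0f 90 as big → 0x0f90
  opcode bits[15:10]=0x3: cmpi/RI
  rd: (w>>8)&0x3=0x3 → dx
  imm: (w>>0)&0xff=0x90 → #144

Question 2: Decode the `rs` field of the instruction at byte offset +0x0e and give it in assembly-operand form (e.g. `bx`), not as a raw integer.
bx

@+0e  big-endian(dc 40) = 0xdc40
  top 6b → 0x37 → move [RR]
  rd: (w>>8)&0x3=0x0 → ax
  rs: (w>>6)&0x3=0x1 → bx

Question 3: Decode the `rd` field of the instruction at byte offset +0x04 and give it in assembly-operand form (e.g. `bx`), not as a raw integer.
+0x04: de 80 ⇒ word 0xde80 (big)
  opcode bits[15:10]=0x37: move/RR
  rd: (w>>8)&0x3=0x2 → cx
  rs: (w>>6)&0x3=0x2 → cx

cx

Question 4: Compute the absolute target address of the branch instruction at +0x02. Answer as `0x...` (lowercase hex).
off 0x02: read 14 04 as big → 0x1404
  top 6b → 0x5 → je [J]
  [9:0] imm=4 = #4
  target = base 0xbe74 + off 0x02 + 2 + imm 4 = 0xbe7c

0xbe7c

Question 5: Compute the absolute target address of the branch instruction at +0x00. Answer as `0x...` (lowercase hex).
0xbe7c

@+00  big-endian(14 06) = 0x1406
  opcode bits[15:10]=0x5: je/J
  imm: (w>>0)&0x3ff=0x6 → #6
  target = base 0xbe74 + off 0x00 + 2 + imm 6 = 0xbe7c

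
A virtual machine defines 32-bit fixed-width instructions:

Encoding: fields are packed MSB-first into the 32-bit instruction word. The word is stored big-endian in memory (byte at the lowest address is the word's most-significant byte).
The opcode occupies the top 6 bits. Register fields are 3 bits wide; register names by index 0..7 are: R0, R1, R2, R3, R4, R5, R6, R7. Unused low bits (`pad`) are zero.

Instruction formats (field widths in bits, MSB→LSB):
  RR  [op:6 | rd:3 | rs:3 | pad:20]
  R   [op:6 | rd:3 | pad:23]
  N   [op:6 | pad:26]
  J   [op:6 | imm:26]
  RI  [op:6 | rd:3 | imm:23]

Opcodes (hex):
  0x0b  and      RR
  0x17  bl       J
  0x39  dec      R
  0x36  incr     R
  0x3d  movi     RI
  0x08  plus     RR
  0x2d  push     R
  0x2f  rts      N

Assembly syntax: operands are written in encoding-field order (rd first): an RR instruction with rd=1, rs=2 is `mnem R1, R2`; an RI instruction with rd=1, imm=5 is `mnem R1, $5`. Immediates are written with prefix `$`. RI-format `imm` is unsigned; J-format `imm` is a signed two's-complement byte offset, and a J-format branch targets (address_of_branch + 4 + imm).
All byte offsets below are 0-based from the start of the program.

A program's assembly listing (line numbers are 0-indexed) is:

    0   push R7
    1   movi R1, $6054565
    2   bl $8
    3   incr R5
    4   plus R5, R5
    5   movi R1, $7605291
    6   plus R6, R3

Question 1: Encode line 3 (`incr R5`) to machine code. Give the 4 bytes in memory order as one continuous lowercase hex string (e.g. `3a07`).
3. incr fields op=0x36:6|rd=5:3|pad=0:23 → word da800000h → da 80 00 00

da800000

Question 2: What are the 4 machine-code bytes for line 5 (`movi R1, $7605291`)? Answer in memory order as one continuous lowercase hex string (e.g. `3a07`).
5. movi fields op=0x3d:6|rd=1:3|imm=7605291:23 → word f4f40c2bh → f4 f4 0c 2b

f4f40c2b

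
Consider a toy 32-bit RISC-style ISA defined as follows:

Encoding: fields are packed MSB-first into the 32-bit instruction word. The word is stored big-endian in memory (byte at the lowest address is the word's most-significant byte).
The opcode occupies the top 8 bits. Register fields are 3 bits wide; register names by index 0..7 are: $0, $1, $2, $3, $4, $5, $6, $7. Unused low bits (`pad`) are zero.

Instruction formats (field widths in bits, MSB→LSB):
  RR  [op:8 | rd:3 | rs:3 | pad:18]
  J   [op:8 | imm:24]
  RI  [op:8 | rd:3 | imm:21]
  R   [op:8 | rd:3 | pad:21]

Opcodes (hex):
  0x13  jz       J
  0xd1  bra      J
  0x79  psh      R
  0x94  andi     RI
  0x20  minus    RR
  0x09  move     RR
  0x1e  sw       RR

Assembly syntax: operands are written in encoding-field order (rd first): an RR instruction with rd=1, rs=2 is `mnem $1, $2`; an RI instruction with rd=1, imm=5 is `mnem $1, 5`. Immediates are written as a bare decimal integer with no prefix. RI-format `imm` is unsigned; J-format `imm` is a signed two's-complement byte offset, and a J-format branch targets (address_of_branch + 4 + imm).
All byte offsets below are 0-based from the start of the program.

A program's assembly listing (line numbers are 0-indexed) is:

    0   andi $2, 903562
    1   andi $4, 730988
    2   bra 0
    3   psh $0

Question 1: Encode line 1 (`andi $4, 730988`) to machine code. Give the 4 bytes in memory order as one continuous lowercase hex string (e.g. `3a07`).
948b276c

L1: andi op=0x94:8|rd=4:3|imm=730988:21 ⇒ 0x948b276c ⇒ big 94 8b 27 6c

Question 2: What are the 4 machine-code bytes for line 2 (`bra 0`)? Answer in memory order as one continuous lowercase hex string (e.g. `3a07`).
d1000000

L2: bra op=0xd1:8|imm=0:24 ⇒ 0xd1000000 ⇒ big d1 00 00 00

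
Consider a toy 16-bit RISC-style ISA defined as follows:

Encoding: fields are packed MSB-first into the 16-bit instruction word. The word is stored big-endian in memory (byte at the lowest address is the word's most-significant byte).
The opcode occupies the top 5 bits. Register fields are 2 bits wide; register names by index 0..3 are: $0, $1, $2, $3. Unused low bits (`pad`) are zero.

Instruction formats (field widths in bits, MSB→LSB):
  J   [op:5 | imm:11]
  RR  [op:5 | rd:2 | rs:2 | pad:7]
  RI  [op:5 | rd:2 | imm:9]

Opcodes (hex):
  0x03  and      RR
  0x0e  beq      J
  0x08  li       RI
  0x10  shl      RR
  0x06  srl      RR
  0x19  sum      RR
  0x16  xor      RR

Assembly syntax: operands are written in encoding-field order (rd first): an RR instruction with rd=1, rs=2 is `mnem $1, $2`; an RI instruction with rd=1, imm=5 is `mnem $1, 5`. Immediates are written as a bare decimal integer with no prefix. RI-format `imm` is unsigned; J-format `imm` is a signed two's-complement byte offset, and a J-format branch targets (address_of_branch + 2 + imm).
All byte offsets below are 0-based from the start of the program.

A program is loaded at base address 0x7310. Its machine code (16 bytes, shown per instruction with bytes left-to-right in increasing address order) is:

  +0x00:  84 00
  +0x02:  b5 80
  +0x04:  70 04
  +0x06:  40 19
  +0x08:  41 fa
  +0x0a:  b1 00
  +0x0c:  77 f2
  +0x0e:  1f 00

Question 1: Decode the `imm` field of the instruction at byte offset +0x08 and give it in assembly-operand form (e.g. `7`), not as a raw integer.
+0x08: 41 fa ⇒ word 0x41fa (big)
  op=0x41fa>>11=0x8 ⇒ li (RI)
  rd: (w>>9)&0x3=0x0 → $0
  imm: (w>>0)&0x1ff=0x1fa → 506

506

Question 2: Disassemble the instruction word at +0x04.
beq 4

[04] 70 04 → 0x7004
  opcode bits[15:11]=0xe: beq/J
  imm: (w>>0)&0x7ff=0x4 → 4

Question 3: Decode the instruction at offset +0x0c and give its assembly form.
[0c] 77 f2 → 0x77f2
  top 5b → 0xe → beq [J]
  imm@[10:0]=0x7f2 (s11→-14) ⇒ -14

beq -14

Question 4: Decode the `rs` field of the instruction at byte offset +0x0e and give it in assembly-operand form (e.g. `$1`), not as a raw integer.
+0x0e: 1f 00 ⇒ word 0x1f00 (big)
  op=0x1f00>>11=0x3 ⇒ and (RR)
  rd: (w>>9)&0x3=0x3 → $3
  rs: (w>>7)&0x3=0x2 → $2

$2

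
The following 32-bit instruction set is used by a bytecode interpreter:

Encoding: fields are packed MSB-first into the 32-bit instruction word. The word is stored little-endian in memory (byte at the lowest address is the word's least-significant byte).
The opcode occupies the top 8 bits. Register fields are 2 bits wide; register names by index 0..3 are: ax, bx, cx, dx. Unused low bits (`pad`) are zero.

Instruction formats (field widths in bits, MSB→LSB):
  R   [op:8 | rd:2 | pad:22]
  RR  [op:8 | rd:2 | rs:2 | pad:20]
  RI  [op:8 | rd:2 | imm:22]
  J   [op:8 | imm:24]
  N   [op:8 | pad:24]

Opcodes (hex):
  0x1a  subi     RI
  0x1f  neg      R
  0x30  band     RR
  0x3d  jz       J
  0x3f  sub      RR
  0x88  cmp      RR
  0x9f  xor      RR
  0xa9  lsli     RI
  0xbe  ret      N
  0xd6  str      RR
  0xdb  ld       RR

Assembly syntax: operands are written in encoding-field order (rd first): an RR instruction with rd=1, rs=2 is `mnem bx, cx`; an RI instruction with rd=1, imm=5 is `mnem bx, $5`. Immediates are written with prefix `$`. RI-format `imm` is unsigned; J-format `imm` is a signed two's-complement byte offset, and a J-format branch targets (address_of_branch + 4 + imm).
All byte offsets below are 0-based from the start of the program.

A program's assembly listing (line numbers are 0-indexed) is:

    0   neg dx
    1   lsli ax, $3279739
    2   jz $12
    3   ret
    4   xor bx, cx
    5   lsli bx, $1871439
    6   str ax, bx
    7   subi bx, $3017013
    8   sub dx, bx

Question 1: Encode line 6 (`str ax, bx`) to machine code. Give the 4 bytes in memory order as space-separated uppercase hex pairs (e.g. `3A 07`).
00 00 10 D6

6. str fields op=0xd6:8|rd=0:2|rs=1:2|pad=0:20 → word d6100000h → 00 00 10 d6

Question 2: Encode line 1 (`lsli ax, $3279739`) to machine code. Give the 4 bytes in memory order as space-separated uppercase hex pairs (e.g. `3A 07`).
7B 0B 32 A9

L1: lsli op=0xa9:8|rd=0:2|imm=3279739:22 ⇒ 0xa9320b7b ⇒ little 7b 0b 32 a9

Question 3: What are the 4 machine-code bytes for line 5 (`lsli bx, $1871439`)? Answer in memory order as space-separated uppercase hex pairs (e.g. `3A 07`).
4F 8E 5C A9

line 5 (lsli): pack op=0xa9:8|rd=1:2|imm=1871439:22 = 0xa95c8e4f; little→ 4f 8e 5c a9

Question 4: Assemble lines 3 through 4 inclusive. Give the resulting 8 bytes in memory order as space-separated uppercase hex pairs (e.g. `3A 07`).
3. ret fields op=0xbe:8|pad=0:24 → word be000000h → 00 00 00 be
4. xor fields op=0x9f:8|rd=1:2|rs=2:2|pad=0:20 → word 9f600000h → 00 00 60 9f

00 00 00 BE 00 00 60 9F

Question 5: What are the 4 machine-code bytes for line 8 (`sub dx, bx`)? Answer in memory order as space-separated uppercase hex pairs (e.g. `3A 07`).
00 00 D0 3F

L8: sub op=0x3f:8|rd=3:2|rs=1:2|pad=0:20 ⇒ 0x3fd00000 ⇒ little 00 00 d0 3f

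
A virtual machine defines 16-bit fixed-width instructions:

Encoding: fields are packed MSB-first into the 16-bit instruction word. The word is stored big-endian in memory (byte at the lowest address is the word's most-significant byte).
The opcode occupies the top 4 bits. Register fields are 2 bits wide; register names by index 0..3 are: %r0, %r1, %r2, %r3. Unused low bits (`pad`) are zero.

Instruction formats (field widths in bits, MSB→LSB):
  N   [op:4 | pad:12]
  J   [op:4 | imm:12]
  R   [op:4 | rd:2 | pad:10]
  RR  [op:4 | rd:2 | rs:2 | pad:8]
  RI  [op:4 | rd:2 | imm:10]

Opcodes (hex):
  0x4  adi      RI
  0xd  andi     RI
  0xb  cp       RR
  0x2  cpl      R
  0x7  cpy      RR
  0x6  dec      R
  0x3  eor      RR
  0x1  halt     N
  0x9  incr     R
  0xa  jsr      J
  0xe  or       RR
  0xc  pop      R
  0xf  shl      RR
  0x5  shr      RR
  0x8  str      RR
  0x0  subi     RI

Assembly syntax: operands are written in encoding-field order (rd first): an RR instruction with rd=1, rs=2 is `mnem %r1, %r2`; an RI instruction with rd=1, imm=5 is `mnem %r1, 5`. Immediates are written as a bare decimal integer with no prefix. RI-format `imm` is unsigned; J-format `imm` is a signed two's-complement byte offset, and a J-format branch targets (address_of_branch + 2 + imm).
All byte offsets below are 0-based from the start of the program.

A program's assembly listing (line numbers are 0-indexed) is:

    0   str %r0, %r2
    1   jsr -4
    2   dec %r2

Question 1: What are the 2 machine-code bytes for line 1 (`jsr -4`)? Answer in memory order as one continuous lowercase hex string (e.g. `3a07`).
affc

L1: jsr op=0xa:4|imm=-4:12 ⇒ 0xaffc ⇒ big af fc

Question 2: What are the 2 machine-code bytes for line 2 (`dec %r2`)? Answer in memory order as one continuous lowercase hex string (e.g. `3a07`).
6800

2. dec fields op=0x6:4|rd=2:2|pad=0:10 → word 6800h → 68 00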